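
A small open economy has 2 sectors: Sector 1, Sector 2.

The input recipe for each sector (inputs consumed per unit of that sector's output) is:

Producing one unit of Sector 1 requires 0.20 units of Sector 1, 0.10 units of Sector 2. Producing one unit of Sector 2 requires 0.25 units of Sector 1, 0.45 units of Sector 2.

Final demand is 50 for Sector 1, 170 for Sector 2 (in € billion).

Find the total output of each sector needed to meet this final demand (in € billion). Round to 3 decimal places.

I − A =
  [   0.80    -0.25]
  [  -0.10     0.55]
det(I−A) = (0.80)(0.55) − (-0.25)(-0.10) = 0.4150
adj(I−A) = [[0.55, 0.25], [0.10, 0.80]]
(I − A)⁻¹ = adj(I−A) / det(I−A) ≈
  [   1.3253     0.6024]
  [   0.2410     1.9277]
x = (I − A)⁻¹ d = adj(I−A)·d / det(I−A), with det(I−A) = 0.4150:
  x_1 = (0.55·50 + 0.25·170) / 0.4150 = 70.00 / 0.4150 ≈ 168.675
  x_2 = (0.10·50 + 0.80·170) / 0.4150 = 141.00 / 0.4150 ≈ 339.759

x_1 = 168.675, x_2 = 339.759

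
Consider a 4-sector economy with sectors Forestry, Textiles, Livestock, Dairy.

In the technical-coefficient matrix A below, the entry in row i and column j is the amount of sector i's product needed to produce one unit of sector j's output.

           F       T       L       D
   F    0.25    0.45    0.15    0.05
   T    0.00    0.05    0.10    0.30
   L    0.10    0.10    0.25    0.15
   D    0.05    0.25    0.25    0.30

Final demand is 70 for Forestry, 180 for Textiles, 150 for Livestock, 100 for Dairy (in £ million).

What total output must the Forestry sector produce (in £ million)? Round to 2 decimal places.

I − A =
  [   0.75    -0.45    -0.15    -0.05]
  [   0.00     0.95    -0.10    -0.30]
  [  -0.10    -0.10     0.75    -0.15]
  [  -0.05    -0.25    -0.25     0.70]
Compute the cofactors C_ij = (−1)^(i+j)·(3×3 minor ij) of I−A; the adjugate is their transpose:
adj(I−A) = Cᵀ =
  [ 0.388625   0.246125   0.166875   0.169000]
  [ 0.026500   0.350875   0.110750   0.176000]
  [ 0.067625   0.116500   0.433375   0.147625]
  [ 0.061375   0.184500   0.206250   0.508125]
det(I−A) = Σ_j (I−A)_1j·C_1j = (0.75)(0.388625) + (-0.45)(0.026500) + (-0.15)(0.067625) + (-0.05)(0.061375) = 0.26633125
(I − A)⁻¹ = adj(I−A) / det(I−A) ≈
  [   1.4592     0.9241     0.6266     0.6345]
  [   0.0995     1.3174     0.4158     0.6608]
  [   0.2539     0.4374     1.6272     0.5543]
  [   0.2304     0.6927     0.7744     1.9079]
x = (I − A)⁻¹ d = adj(I−A)·d / det(I−A), with det(I−A) = 0.26633125:
  x_F = (0.388625·70 + 0.246125·180 + 0.166875·150 + 0.169000·100) / 0.26633125 = 113.4375 / 0.26633125 ≈ 425.93
  x_T = (0.026500·70 + 0.350875·180 + 0.110750·150 + 0.176000·100) / 0.26633125 = 99.225 / 0.26633125 ≈ 372.56
  x_L = (0.067625·70 + 0.116500·180 + 0.433375·150 + 0.147625·100) / 0.26633125 = 105.4725 / 0.26633125 ≈ 396.02
  x_D = (0.061375·70 + 0.184500·180 + 0.206250·150 + 0.508125·100) / 0.26633125 = 119.25625 / 0.26633125 ≈ 447.77

x_F = 425.93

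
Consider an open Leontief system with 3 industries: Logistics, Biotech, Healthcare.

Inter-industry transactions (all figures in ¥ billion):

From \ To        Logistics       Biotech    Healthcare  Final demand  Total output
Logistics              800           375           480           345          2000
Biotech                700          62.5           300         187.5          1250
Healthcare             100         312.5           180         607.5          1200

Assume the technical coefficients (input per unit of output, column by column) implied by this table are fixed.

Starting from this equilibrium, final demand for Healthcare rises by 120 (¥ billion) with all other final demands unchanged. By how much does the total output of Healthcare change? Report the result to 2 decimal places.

Δx_H = 186.00

Technical coefficients a_ij = z_ij / X_j:
  a_LL = 800/2000 = 0.40, a_BL = 700/2000 = 0.35, a_HL = 100/2000 = 0.05
  a_LB = 375/1250 = 0.30, a_BB = 62.5/1250 = 0.05, a_HB = 312.5/1250 = 0.25
  a_LH = 480/1200 = 0.40, a_BH = 300/1200 = 0.25, a_HH = 180/1200 = 0.15
I − A =
  [   0.60    -0.30    -0.40]
  [  -0.35     0.95    -0.25]
  [  -0.05    -0.25     0.85]
Cofactors of I−A, C_ij = (−1)^(i+j)·(minor ij) (rows/columns in the sector order above):
  C_11 = (0.95)(0.85) − (-0.25)(-0.25) = 0.7450
  C_12 = −[(-0.35)(0.85) − (-0.25)(-0.05)] = 0.3100
  C_13 = (-0.35)(-0.25) − (0.95)(-0.05) = 0.1350
  C_21 = −[(-0.30)(0.85) − (-0.40)(-0.25)] = 0.3550
  C_22 = (0.60)(0.85) − (-0.40)(-0.05) = 0.4900
  C_23 = −[(0.60)(-0.25) − (-0.30)(-0.05)] = 0.1650
  C_31 = (-0.30)(-0.25) − (-0.40)(0.95) = 0.4550
  C_32 = −[(0.60)(-0.25) − (-0.40)(-0.35)] = 0.2900
  C_33 = (0.60)(0.95) − (-0.30)(-0.35) = 0.4650
det(I−A) = Σ_j (I−A)_1j·C_1j = (0.60)(0.7450) + (-0.30)(0.3100) + (-0.40)(0.1350) = 0.3000
adj(I−A) = Cᵀ =
  [ 0.7450   0.3550   0.4550]
  [ 0.3100   0.4900   0.2900]
  [ 0.1350   0.1650   0.4650]
(I − A)⁻¹ = adj(I−A) / det(I−A) ≈
  [   2.4833     1.1833     1.5167]
  [   1.0333     1.6333     0.9667]
  [   0.4500     0.5500     1.5500]
Δx = (I − A)⁻¹ Δd with Δd having +120 in the Healthcare component and 0 elsewhere.
So Δx_H = L_HH · (+120), where L_HH = adj(I−A)_HH / det(I−A) = 0.4650 / 0.3000.
Δx_H = 0.4650 × (+120) / 0.3000 = 55.80 / 0.3000 = 186.00.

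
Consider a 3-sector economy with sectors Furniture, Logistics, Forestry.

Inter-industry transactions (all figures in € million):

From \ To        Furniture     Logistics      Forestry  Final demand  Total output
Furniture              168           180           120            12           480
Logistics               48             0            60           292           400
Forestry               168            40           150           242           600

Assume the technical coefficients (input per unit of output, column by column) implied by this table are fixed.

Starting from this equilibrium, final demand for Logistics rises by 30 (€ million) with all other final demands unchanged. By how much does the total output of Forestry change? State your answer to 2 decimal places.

Δx_3 = 18.57

Technical coefficients a_ij = z_ij / X_j:
  a_11 = 168/480 = 0.35, a_21 = 48/480 = 0.10, a_31 = 168/480 = 0.35
  a_12 = 180/400 = 0.45, a_22 = 0/400 = 0.00, a_32 = 40/400 = 0.10
  a_13 = 120/600 = 0.20, a_23 = 60/600 = 0.10, a_33 = 150/600 = 0.25
I − A =
  [   0.65    -0.45    -0.20]
  [  -0.10     1.00    -0.10]
  [  -0.35    -0.10     0.75]
Cofactors of I−A, C_ij = (−1)^(i+j)·(minor ij) (rows/columns in the sector order above):
  C_11 = (1.00)(0.75) − (-0.10)(-0.10) = 0.7400
  C_12 = −[(-0.10)(0.75) − (-0.10)(-0.35)] = 0.1100
  C_13 = (-0.10)(-0.10) − (1.00)(-0.35) = 0.3600
  C_21 = −[(-0.45)(0.75) − (-0.20)(-0.10)] = 0.3575
  C_22 = (0.65)(0.75) − (-0.20)(-0.35) = 0.4175
  C_23 = −[(0.65)(-0.10) − (-0.45)(-0.35)] = 0.2225
  C_31 = (-0.45)(-0.10) − (-0.20)(1.00) = 0.2450
  C_32 = −[(0.65)(-0.10) − (-0.20)(-0.10)] = 0.0850
  C_33 = (0.65)(1.00) − (-0.45)(-0.10) = 0.6050
det(I−A) = Σ_j (I−A)_1j·C_1j = (0.65)(0.7400) + (-0.45)(0.1100) + (-0.20)(0.3600) = 0.3595
adj(I−A) = Cᵀ =
  [ 0.7400   0.3575   0.2450]
  [ 0.1100   0.4175   0.0850]
  [ 0.3600   0.2225   0.6050]
(I − A)⁻¹ = adj(I−A) / det(I−A) ≈
  [   2.0584     0.9944     0.6815]
  [   0.3060     1.1613     0.2364]
  [   1.0014     0.6189     1.6829]
Δx = (I − A)⁻¹ Δd with Δd having +30 in the Logistics component and 0 elsewhere.
So Δx_3 = L_32 · (+30), where L_32 = adj(I−A)_32 / det(I−A) = 0.2225 / 0.3595.
Δx_3 = 0.2225 × (+30) / 0.3595 = 6.675 / 0.3595 ≈ 18.57.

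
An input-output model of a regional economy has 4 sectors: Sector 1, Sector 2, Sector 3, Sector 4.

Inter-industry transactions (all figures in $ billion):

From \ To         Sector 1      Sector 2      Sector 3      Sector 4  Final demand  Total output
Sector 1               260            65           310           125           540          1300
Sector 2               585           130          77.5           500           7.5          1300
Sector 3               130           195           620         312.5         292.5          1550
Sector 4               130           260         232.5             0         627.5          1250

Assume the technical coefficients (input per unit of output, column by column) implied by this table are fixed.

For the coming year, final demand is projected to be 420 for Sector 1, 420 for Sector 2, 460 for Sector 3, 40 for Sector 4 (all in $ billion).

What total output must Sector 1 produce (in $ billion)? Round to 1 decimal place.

Technical coefficients a_ij = z_ij / X_j:
  a_11 = 260/1300 = 0.20, a_21 = 585/1300 = 0.45, a_31 = 130/1300 = 0.10, a_41 = 130/1300 = 0.10
  a_12 = 65/1300 = 0.05, a_22 = 130/1300 = 0.10, a_32 = 195/1300 = 0.15, a_42 = 260/1300 = 0.20
  a_13 = 310/1550 = 0.20, a_23 = 77.5/1550 = 0.05, a_33 = 620/1550 = 0.40, a_43 = 232.5/1550 = 0.15
  a_14 = 125/1250 = 0.10, a_24 = 500/1250 = 0.40, a_34 = 312.5/1250 = 0.25, a_44 = 0/1250 = 0.00
I − A =
  [   0.80    -0.05    -0.20    -0.10]
  [  -0.45     0.90    -0.05    -0.40]
  [  -0.10    -0.15     0.60    -0.25]
  [  -0.10    -0.20    -0.15     1.00]
Compute the cofactors C_ij = (−1)^(i+j)·(3×3 minor ij) of I−A; the adjugate is their transpose:
adj(I−A) = Cᵀ =
  [ 0.439250   0.082375   0.184000   0.122875]
  [ 0.289375   0.417500   0.192250   0.244000]
  [ 0.200500   0.166750   0.613500   0.240125]
  [ 0.131875   0.116750   0.148875   0.380750]
det(I−A) = Σ_j (I−A)_1j·C_1j = (0.80)(0.439250) + (-0.05)(0.289375) + (-0.20)(0.200500) + (-0.10)(0.131875) = 0.28364375
(I − A)⁻¹ = adj(I−A) / det(I−A) ≈
  [   1.5486     0.2904     0.6487     0.4332]
  [   1.0202     1.4719     0.6778     0.8602]
  [   0.7069     0.5879     2.1629     0.8466]
  [   0.4649     0.4116     0.5249     1.3424]
x = (I − A)⁻¹ d = adj(I−A)·d / det(I−A), with det(I−A) = 0.28364375:
  x_1 = (0.439250·420 + 0.082375·420 + 0.184000·460 + 0.122875·40) / 0.28364375 = 308.6375 / 0.28364375 ≈ 1088.1
  x_2 = (0.289375·420 + 0.417500·420 + 0.192250·460 + 0.244000·40) / 0.28364375 = 395.0825 / 0.28364375 ≈ 1392.9
  x_3 = (0.200500·420 + 0.166750·420 + 0.613500·460 + 0.240125·40) / 0.28364375 = 446.06 / 0.28364375 ≈ 1572.6
  x_4 = (0.131875·420 + 0.116750·420 + 0.148875·460 + 0.380750·40) / 0.28364375 = 188.135 / 0.28364375 ≈ 663.3

x_1 = 1088.1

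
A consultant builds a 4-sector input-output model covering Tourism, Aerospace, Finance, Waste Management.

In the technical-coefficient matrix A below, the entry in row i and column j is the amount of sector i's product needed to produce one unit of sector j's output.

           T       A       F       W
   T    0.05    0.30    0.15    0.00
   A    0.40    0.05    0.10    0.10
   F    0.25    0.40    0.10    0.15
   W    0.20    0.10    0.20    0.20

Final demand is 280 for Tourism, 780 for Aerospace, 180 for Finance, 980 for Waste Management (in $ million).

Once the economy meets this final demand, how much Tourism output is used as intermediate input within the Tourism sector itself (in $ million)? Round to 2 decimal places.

z_TT = 53.41

I − A =
  [   0.95    -0.30    -0.15     0.00]
  [  -0.40     0.95    -0.10    -0.10]
  [  -0.25    -0.40     0.90    -0.15]
  [  -0.20    -0.10    -0.20     0.80]
Compute the cofactors C_ij = (−1)^(i+j)·(3×3 minor ij) of I−A; the adjugate is their transpose:
adj(I−A) = Cᵀ =
  [ 0.605000   0.257250   0.142500   0.058875]
  [ 0.322000   0.621000   0.146000   0.105000]
  [ 0.358000   0.387250   0.610500   0.162875]
  [ 0.281000   0.238750   0.206500   0.599125]
det(I−A) = Σ_j (I−A)_1j·C_1j = (0.95)(0.605000) + (-0.30)(0.322000) + (-0.15)(0.358000) + (0.00)(0.281000) = 0.42445
(I − A)⁻¹ = adj(I−A) / det(I−A) ≈
  [   1.4254     0.6061     0.3357     0.1387]
  [   0.7586     1.4631     0.3440     0.2474]
  [   0.8434     0.9124     1.4383     0.3837]
  [   0.6620     0.5625     0.4865     1.4115]
First solve x = (I − A)⁻¹ d = adj(I−A)·d / det(I−A); in particular x_T = (0.605000·280 + 0.257250·780 + 0.142500·180 + 0.058875·980) / 0.42445 = 453.4025 / 0.42445 ≈ 1068.2118.
Intermediate flow from T to T: z_TT = a_TT · x_T = 0.05 × 453.4025 / 0.42445 = 22.670125 / 0.42445 ≈ 53.41.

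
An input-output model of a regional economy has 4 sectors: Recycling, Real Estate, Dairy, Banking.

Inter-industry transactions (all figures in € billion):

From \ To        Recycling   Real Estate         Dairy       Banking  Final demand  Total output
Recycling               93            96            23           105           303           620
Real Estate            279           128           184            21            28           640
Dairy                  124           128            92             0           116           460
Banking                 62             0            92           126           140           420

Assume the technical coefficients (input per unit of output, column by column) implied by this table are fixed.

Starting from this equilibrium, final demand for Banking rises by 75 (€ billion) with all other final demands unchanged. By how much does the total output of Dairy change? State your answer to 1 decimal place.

Technical coefficients a_ij = z_ij / X_j:
  a_11 = 93/620 = 0.15, a_21 = 279/620 = 0.45, a_31 = 124/620 = 0.20, a_41 = 62/620 = 0.10
  a_12 = 96/640 = 0.15, a_22 = 128/640 = 0.20, a_32 = 128/640 = 0.20, a_42 = 0/640 = 0.00
  a_13 = 23/460 = 0.05, a_23 = 184/460 = 0.40, a_33 = 92/460 = 0.20, a_43 = 92/460 = 0.20
  a_14 = 105/420 = 0.25, a_24 = 21/420 = 0.05, a_34 = 0/420 = 0.00, a_44 = 126/420 = 0.30
I − A =
  [   0.85    -0.15    -0.05    -0.25]
  [  -0.45     0.80    -0.40    -0.05]
  [  -0.20    -0.20     0.80     0.00]
  [  -0.10     0.00    -0.20     0.70]
Compute the cofactors C_ij = (−1)^(i+j)·(3×3 minor ij) of I−A; the adjugate is their transpose:
adj(I−A) = Cᵀ =
  [ 0.3900   0.1010   0.1115   0.1465]
  [ 0.3140   0.4390   0.2750   0.1435]
  [ 0.1760   0.1350   0.4080   0.0725]
  [ 0.1060   0.0530   0.1325   0.3975]
det(I−A) = Σ_j (I−A)_1j·C_1j = (0.85)(0.3900) + (-0.15)(0.3140) + (-0.05)(0.1760) + (-0.25)(0.1060) = 0.2491
(I − A)⁻¹ = adj(I−A) / det(I−A) ≈
  [   1.5656     0.4055     0.4476     0.5881]
  [   1.2605     1.7623     1.1040     0.5761]
  [   0.7065     0.5420     1.6379     0.2910]
  [   0.4255     0.2128     0.5319     1.5957]
Δx = (I − A)⁻¹ Δd with Δd having +75 in the Banking component and 0 elsewhere.
So Δx_3 = L_34 · (+75), where L_34 = adj(I−A)_34 / det(I−A) = 0.0725 / 0.2491.
Δx_3 = 0.0725 × (+75) / 0.2491 = 5.4375 / 0.2491 ≈ 21.8.

Δx_3 = 21.8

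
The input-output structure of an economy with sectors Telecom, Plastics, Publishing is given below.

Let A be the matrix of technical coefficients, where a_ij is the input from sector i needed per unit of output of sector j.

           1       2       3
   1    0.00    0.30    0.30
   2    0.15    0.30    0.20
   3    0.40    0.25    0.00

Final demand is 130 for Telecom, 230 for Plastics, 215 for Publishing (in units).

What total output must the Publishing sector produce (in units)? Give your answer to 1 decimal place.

I − A =
  [   1.00    -0.30    -0.30]
  [  -0.15     0.70    -0.20]
  [  -0.40    -0.25     1.00]
Cofactors of I−A, C_ij = (−1)^(i+j)·(minor ij) (rows/columns in the sector order above):
  C_11 = (0.70)(1.00) − (-0.20)(-0.25) = 0.6500
  C_12 = −[(-0.15)(1.00) − (-0.20)(-0.40)] = 0.2300
  C_13 = (-0.15)(-0.25) − (0.70)(-0.40) = 0.3175
  C_21 = −[(-0.30)(1.00) − (-0.30)(-0.25)] = 0.3750
  C_22 = (1.00)(1.00) − (-0.30)(-0.40) = 0.8800
  C_23 = −[(1.00)(-0.25) − (-0.30)(-0.40)] = 0.3700
  C_31 = (-0.30)(-0.20) − (-0.30)(0.70) = 0.2700
  C_32 = −[(1.00)(-0.20) − (-0.30)(-0.15)] = 0.2450
  C_33 = (1.00)(0.70) − (-0.30)(-0.15) = 0.6550
det(I−A) = Σ_j (I−A)_1j·C_1j = (1.00)(0.6500) + (-0.30)(0.2300) + (-0.30)(0.3175) = 0.48575
adj(I−A) = Cᵀ =
  [ 0.6500   0.3750   0.2700]
  [ 0.2300   0.8800   0.2450]
  [ 0.3175   0.3700   0.6550]
(I − A)⁻¹ = adj(I−A) / det(I−A) ≈
  [   1.3381     0.7720     0.5558]
  [   0.4735     1.8116     0.5044]
  [   0.6536     0.7617     1.3484]
x = (I − A)⁻¹ d = adj(I−A)·d / det(I−A), with det(I−A) = 0.48575:
  x_1 = (0.6500·130 + 0.3750·230 + 0.2700·215) / 0.48575 = 228.80 / 0.48575 ≈ 471.0
  x_2 = (0.2300·130 + 0.8800·230 + 0.2450·215) / 0.48575 = 284.975 / 0.48575 ≈ 586.7
  x_3 = (0.3175·130 + 0.3700·230 + 0.6550·215) / 0.48575 = 267.20 / 0.48575 ≈ 550.1

x_3 = 550.1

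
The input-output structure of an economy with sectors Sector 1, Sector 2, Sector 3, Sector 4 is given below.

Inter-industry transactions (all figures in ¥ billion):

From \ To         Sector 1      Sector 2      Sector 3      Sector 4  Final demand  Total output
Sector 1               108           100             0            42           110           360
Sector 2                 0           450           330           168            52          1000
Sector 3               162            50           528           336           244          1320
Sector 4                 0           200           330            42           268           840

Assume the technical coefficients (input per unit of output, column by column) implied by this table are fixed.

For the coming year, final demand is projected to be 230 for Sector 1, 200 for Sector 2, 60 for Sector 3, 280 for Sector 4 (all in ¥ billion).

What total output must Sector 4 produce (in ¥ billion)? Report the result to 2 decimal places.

x_4 = 871.72

Technical coefficients a_ij = z_ij / X_j:
  a_11 = 108/360 = 0.30, a_21 = 0/360 = 0.00, a_31 = 162/360 = 0.45, a_41 = 0/360 = 0.00
  a_12 = 100/1000 = 0.10, a_22 = 450/1000 = 0.45, a_32 = 50/1000 = 0.05, a_42 = 200/1000 = 0.20
  a_13 = 0/1320 = 0.00, a_23 = 330/1320 = 0.25, a_33 = 528/1320 = 0.40, a_43 = 330/1320 = 0.25
  a_14 = 42/840 = 0.05, a_24 = 168/840 = 0.20, a_34 = 336/840 = 0.40, a_44 = 42/840 = 0.05
I − A =
  [   0.70    -0.10     0.00    -0.05]
  [   0.00     0.55    -0.25    -0.20]
  [  -0.45    -0.05     0.60    -0.40]
  [   0.00    -0.20    -0.25     0.95]
Compute the cofactors C_ij = (−1)^(i+j)·(3×3 minor ij) of I−A; the adjugate is their transpose:
adj(I−A) = Cᵀ =
  [ 0.200125   0.053625   0.038125   0.037875]
  [ 0.129375   0.323375   0.201250   0.159625]
  [ 0.217125   0.136500   0.337750   0.182375]
  [ 0.084375   0.104000   0.131250   0.211000]
det(I−A) = Σ_j (I−A)_1j·C_1j = (0.70)(0.200125) + (-0.10)(0.129375) + (0.00)(0.217125) + (-0.05)(0.084375) = 0.12293125
(I − A)⁻¹ = adj(I−A) / det(I−A) ≈
  [   1.6279     0.4362     0.3101     0.3081]
  [   1.0524     2.6305     1.6371     1.2985]
  [   1.7662     1.1104     2.7475     1.4836]
  [   0.6864     0.8460     1.0677     1.7164]
x = (I − A)⁻¹ d = adj(I−A)·d / det(I−A), with det(I−A) = 0.12293125:
  x_1 = (0.200125·230 + 0.053625·200 + 0.038125·60 + 0.037875·280) / 0.12293125 = 69.64625 / 0.12293125 ≈ 566.55
  x_2 = (0.129375·230 + 0.323375·200 + 0.201250·60 + 0.159625·280) / 0.12293125 = 151.20125 / 0.12293125 ≈ 1229.97
  x_3 = (0.217125·230 + 0.136500·200 + 0.337750·60 + 0.182375·280) / 0.12293125 = 148.56875 / 0.12293125 ≈ 1208.55
  x_4 = (0.084375·230 + 0.104000·200 + 0.131250·60 + 0.211000·280) / 0.12293125 = 107.16125 / 0.12293125 ≈ 871.72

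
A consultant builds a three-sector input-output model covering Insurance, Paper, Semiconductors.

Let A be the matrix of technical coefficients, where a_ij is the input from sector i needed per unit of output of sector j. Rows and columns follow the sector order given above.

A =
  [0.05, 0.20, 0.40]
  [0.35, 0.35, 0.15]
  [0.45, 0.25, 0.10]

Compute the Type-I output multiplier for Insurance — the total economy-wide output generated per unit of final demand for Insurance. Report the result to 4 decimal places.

m_I = 4.4921

I − A =
  [   0.95    -0.20    -0.40]
  [  -0.35     0.65    -0.15]
  [  -0.45    -0.25     0.90]
Cofactors of I−A, C_ij = (−1)^(i+j)·(minor ij) (rows/columns in the sector order above):
  C_11 = (0.65)(0.90) − (-0.15)(-0.25) = 0.5475
  C_12 = −[(-0.35)(0.90) − (-0.15)(-0.45)] = 0.3825
  C_13 = (-0.35)(-0.25) − (0.65)(-0.45) = 0.3800
  C_21 = −[(-0.20)(0.90) − (-0.40)(-0.25)] = 0.2800
  C_22 = (0.95)(0.90) − (-0.40)(-0.45) = 0.6750
  C_23 = −[(0.95)(-0.25) − (-0.20)(-0.45)] = 0.3275
  C_31 = (-0.20)(-0.15) − (-0.40)(0.65) = 0.2900
  C_32 = −[(0.95)(-0.15) − (-0.40)(-0.35)] = 0.2825
  C_33 = (0.95)(0.65) − (-0.20)(-0.35) = 0.5475
det(I−A) = Σ_j (I−A)_1j·C_1j = (0.95)(0.5475) + (-0.20)(0.3825) + (-0.40)(0.3800) = 0.291625
adj(I−A) = Cᵀ =
  [ 0.5475   0.2800   0.2900]
  [ 0.3825   0.6750   0.2825]
  [ 0.3800   0.3275   0.5475]
(I − A)⁻¹ = adj(I−A) / det(I−A) ≈
  [   1.87741     0.96014     0.99443]
  [   1.31162     2.31462     0.96871]
  [   1.30304     1.12302     1.87741]
The output multiplier for sector j is the column-j sum of the Leontief inverse (I − A)⁻¹ = adj(I−A) / det(I−A).
Column I of adj(I−A): (0.5475, 0.3825, 0.3800); det(I−A) = 0.291625.
m_I = (0.5475 + 0.3825 + 0.3800) / 0.291625 = 1.31 / 0.291625 ≈ 4.4921.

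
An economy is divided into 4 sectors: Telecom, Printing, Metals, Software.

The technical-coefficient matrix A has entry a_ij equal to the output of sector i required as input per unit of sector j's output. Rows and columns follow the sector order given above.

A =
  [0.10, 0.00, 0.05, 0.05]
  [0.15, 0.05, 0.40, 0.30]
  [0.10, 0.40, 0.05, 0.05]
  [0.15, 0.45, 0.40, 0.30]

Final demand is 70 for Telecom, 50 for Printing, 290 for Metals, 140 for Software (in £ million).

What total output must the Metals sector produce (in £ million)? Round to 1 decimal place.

I − A =
  [   0.90     0.00    -0.05    -0.05]
  [  -0.15     0.95    -0.40    -0.30]
  [  -0.10    -0.40     0.95    -0.05]
  [  -0.15    -0.45    -0.40     0.70]
Compute the cofactors C_ij = (−1)^(i+j)·(3×3 minor ij) of I−A; the adjugate is their transpose:
adj(I−A) = Cᵀ =
  [ 0.3155   0.0445   0.0545   0.0455]
  [ 0.1825   0.5675   0.3675   0.2825]
  [ 0.1235   0.2715   0.4665   0.1585]
  [ 0.2555   0.5295   0.5145   0.6605]
det(I−A) = Σ_j (I−A)_1j·C_1j = (0.90)(0.3155) + (0.00)(0.1825) + (-0.05)(0.1235) + (-0.05)(0.2555) = 0.2650
(I − A)⁻¹ = adj(I−A) / det(I−A) ≈
  [   1.1906     0.1679     0.2057     0.1717]
  [   0.6887     2.1415     1.3868     1.0660]
  [   0.4660     1.0245     1.7604     0.5981]
  [   0.9642     1.9981     1.9415     2.4925]
x = (I − A)⁻¹ d = adj(I−A)·d / det(I−A), with det(I−A) = 0.2650:
  x_1 = (0.3155·70 + 0.0445·50 + 0.0545·290 + 0.0455·140) / 0.2650 = 46.485 / 0.2650 ≈ 175.4
  x_2 = (0.1825·70 + 0.5675·50 + 0.3675·290 + 0.2825·140) / 0.2650 = 187.275 / 0.2650 ≈ 706.7
  x_3 = (0.1235·70 + 0.2715·50 + 0.4665·290 + 0.1585·140) / 0.2650 = 179.695 / 0.2650 ≈ 678.1
  x_4 = (0.2555·70 + 0.5295·50 + 0.5145·290 + 0.6605·140) / 0.2650 = 286.035 / 0.2650 ≈ 1079.4

x_3 = 678.1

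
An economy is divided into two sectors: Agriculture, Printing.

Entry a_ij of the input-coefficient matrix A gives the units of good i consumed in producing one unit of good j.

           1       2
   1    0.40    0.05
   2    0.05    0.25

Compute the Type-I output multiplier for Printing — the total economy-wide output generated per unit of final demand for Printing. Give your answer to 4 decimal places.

I − A =
  [   0.60    -0.05]
  [  -0.05     0.75]
det(I−A) = (0.60)(0.75) − (-0.05)(-0.05) = 0.4475
adj(I−A) = [[0.75, 0.05], [0.05, 0.60]]
(I − A)⁻¹ = adj(I−A) / det(I−A) ≈
  [   1.67598     0.11173]
  [   0.11173     1.34078]
The output multiplier for sector j is the column-j sum of the Leontief inverse (I − A)⁻¹ = adj(I−A) / det(I−A).
Column 2 of adj(I−A): (0.05, 0.60); det(I−A) = 0.4475.
m_2 = (0.05 + 0.60) / 0.4475 = 0.65 / 0.4475 ≈ 1.4525.

m_2 = 1.4525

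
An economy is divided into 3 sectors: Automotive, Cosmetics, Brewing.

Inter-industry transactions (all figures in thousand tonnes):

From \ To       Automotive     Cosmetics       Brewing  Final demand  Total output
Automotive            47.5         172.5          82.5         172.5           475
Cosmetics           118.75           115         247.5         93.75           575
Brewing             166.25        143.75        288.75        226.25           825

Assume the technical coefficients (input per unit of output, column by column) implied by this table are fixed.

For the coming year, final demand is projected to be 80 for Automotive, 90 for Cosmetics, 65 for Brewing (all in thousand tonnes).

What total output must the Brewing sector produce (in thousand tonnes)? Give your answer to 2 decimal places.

x_B = 346.24

Technical coefficients a_ij = z_ij / X_j:
  a_AA = 47.5/475 = 0.10, a_CA = 118.75/475 = 0.25, a_BA = 166.25/475 = 0.35
  a_AC = 172.5/575 = 0.30, a_CC = 115/575 = 0.20, a_BC = 143.75/575 = 0.25
  a_AB = 82.5/825 = 0.10, a_CB = 247.5/825 = 0.30, a_BB = 288.75/825 = 0.35
I − A =
  [   0.90    -0.30    -0.10]
  [  -0.25     0.80    -0.30]
  [  -0.35    -0.25     0.65]
Cofactors of I−A, C_ij = (−1)^(i+j)·(minor ij) (rows/columns in the sector order above):
  C_11 = (0.80)(0.65) − (-0.30)(-0.25) = 0.4450
  C_12 = −[(-0.25)(0.65) − (-0.30)(-0.35)] = 0.2675
  C_13 = (-0.25)(-0.25) − (0.80)(-0.35) = 0.3425
  C_21 = −[(-0.30)(0.65) − (-0.10)(-0.25)] = 0.2200
  C_22 = (0.90)(0.65) − (-0.10)(-0.35) = 0.5500
  C_23 = −[(0.90)(-0.25) − (-0.30)(-0.35)] = 0.3300
  C_31 = (-0.30)(-0.30) − (-0.10)(0.80) = 0.1700
  C_32 = −[(0.90)(-0.30) − (-0.10)(-0.25)] = 0.2950
  C_33 = (0.90)(0.80) − (-0.30)(-0.25) = 0.6450
det(I−A) = Σ_j (I−A)_1j·C_1j = (0.90)(0.4450) + (-0.30)(0.2675) + (-0.10)(0.3425) = 0.2860
adj(I−A) = Cᵀ =
  [ 0.4450   0.2200   0.1700]
  [ 0.2675   0.5500   0.2950]
  [ 0.3425   0.3300   0.6450]
(I − A)⁻¹ = adj(I−A) / det(I−A) ≈
  [   1.5559     0.7692     0.5944]
  [   0.9353     1.9231     1.0315]
  [   1.1976     1.1538     2.2552]
x = (I − A)⁻¹ d = adj(I−A)·d / det(I−A), with det(I−A) = 0.2860:
  x_A = (0.4450·80 + 0.2200·90 + 0.1700·65) / 0.2860 = 66.45 / 0.2860 ≈ 232.34
  x_C = (0.2675·80 + 0.5500·90 + 0.2950·65) / 0.2860 = 90.075 / 0.2860 ≈ 314.95
  x_B = (0.3425·80 + 0.3300·90 + 0.6450·65) / 0.2860 = 99.025 / 0.2860 ≈ 346.24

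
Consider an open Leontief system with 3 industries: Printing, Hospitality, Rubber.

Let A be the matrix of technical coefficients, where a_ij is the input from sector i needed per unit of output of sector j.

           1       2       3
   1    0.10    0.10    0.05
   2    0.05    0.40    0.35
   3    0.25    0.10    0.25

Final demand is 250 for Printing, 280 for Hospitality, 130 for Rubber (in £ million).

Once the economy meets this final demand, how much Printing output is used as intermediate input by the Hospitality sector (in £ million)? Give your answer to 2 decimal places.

z_12 = 73.04

I − A =
  [   0.90    -0.10    -0.05]
  [  -0.05     0.60    -0.35]
  [  -0.25    -0.10     0.75]
Cofactors of I−A, C_ij = (−1)^(i+j)·(minor ij) (rows/columns in the sector order above):
  C_11 = (0.60)(0.75) − (-0.35)(-0.10) = 0.4150
  C_12 = −[(-0.05)(0.75) − (-0.35)(-0.25)] = 0.1250
  C_13 = (-0.05)(-0.10) − (0.60)(-0.25) = 0.1550
  C_21 = −[(-0.10)(0.75) − (-0.05)(-0.10)] = 0.0800
  C_22 = (0.90)(0.75) − (-0.05)(-0.25) = 0.6625
  C_23 = −[(0.90)(-0.10) − (-0.10)(-0.25)] = 0.1150
  C_31 = (-0.10)(-0.35) − (-0.05)(0.60) = 0.0650
  C_32 = −[(0.90)(-0.35) − (-0.05)(-0.05)] = 0.3175
  C_33 = (0.90)(0.60) − (-0.10)(-0.05) = 0.5350
det(I−A) = Σ_j (I−A)_1j·C_1j = (0.90)(0.4150) + (-0.10)(0.1250) + (-0.05)(0.1550) = 0.35325
adj(I−A) = Cᵀ =
  [ 0.4150   0.0800   0.0650]
  [ 0.1250   0.6625   0.3175]
  [ 0.1550   0.1150   0.5350]
(I − A)⁻¹ = adj(I−A) / det(I−A) ≈
  [   1.1748     0.2265     0.1840]
  [   0.3539     1.8754     0.8988]
  [   0.4388     0.3255     1.5145]
First solve x = (I − A)⁻¹ d = adj(I−A)·d / det(I−A); in particular x_2 = (0.1250·250 + 0.6625·280 + 0.3175·130) / 0.35325 = 258.025 / 0.35325 ≈ 730.4317.
Intermediate flow from 1 to 2: z_12 = a_12 · x_2 = 0.10 × 258.025 / 0.35325 = 25.8025 / 0.35325 ≈ 73.04.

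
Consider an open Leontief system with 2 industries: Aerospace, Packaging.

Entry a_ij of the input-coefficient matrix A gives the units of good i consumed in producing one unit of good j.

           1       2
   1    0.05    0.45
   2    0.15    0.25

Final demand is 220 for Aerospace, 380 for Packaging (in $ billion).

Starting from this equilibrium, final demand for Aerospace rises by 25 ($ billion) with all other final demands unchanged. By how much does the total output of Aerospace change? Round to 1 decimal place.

I − A =
  [   0.95    -0.45]
  [  -0.15     0.75]
det(I−A) = (0.95)(0.75) − (-0.45)(-0.15) = 0.6450
adj(I−A) = [[0.75, 0.45], [0.15, 0.95]]
(I − A)⁻¹ = adj(I−A) / det(I−A) ≈
  [   1.1628     0.6977]
  [   0.2326     1.4729]
Δx = (I − A)⁻¹ Δd with Δd having +25 in the Aerospace component and 0 elsewhere.
So Δx_1 = L_11 · (+25), where L_11 = adj(I−A)_11 / det(I−A) = 0.75 / 0.6450.
Δx_1 = 0.75 × (+25) / 0.6450 = 18.75 / 0.6450 ≈ 29.1.

Δx_1 = 29.1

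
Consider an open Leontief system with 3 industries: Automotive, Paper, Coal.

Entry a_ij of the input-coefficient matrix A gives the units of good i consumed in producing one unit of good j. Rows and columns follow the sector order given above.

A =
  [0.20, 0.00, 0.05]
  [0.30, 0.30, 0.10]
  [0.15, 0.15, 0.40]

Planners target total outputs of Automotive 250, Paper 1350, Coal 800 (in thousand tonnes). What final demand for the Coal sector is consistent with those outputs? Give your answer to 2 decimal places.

d_C = 240.00

I − A =
  [   0.80     0.00    -0.05]
  [  -0.30     0.70    -0.10]
  [  -0.15    -0.15     0.60]
d = (I − A) x:
  d_A = (+0.80)·250 + (+0.00)·1350 + (-0.05)·800 = 160.00
  d_P = (-0.30)·250 + (+0.70)·1350 + (-0.10)·800 = 790.00
  d_C = (-0.15)·250 + (-0.15)·1350 + (+0.60)·800 = 240.00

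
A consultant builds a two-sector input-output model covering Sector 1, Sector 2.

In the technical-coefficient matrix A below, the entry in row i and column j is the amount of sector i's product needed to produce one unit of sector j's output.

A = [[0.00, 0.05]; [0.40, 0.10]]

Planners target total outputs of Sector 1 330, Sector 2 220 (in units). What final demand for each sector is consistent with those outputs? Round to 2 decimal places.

d_1 = 319.00, d_2 = 66.00

I − A =
  [   1.00    -0.05]
  [  -0.40     0.90]
d = (I − A) x:
  d_1 = (+1.00)·330 + (-0.05)·220 = 319.00
  d_2 = (-0.40)·330 + (+0.90)·220 = 66.00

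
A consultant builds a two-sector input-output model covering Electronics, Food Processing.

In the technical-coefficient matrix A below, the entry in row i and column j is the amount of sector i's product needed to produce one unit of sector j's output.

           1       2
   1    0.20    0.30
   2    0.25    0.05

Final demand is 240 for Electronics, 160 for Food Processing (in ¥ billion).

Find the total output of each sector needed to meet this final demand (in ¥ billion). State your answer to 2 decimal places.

I − A =
  [   0.80    -0.30]
  [  -0.25     0.95]
det(I−A) = (0.80)(0.95) − (-0.30)(-0.25) = 0.6850
adj(I−A) = [[0.95, 0.30], [0.25, 0.80]]
(I − A)⁻¹ = adj(I−A) / det(I−A) ≈
  [   1.3869     0.4380]
  [   0.3650     1.1679]
x = (I − A)⁻¹ d = adj(I−A)·d / det(I−A), with det(I−A) = 0.6850:
  x_1 = (0.95·240 + 0.30·160) / 0.6850 = 276.00 / 0.6850 ≈ 402.92
  x_2 = (0.25·240 + 0.80·160) / 0.6850 = 188.00 / 0.6850 ≈ 274.45

x_1 = 402.92, x_2 = 274.45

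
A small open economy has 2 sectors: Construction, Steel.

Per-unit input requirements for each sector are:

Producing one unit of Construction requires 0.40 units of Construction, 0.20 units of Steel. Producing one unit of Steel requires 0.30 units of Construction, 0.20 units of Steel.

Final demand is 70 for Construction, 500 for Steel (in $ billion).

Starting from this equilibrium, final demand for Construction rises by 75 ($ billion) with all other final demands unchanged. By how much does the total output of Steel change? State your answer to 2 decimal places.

Δx_S = 35.71

I − A =
  [   0.60    -0.30]
  [  -0.20     0.80]
det(I−A) = (0.60)(0.80) − (-0.30)(-0.20) = 0.4200
adj(I−A) = [[0.80, 0.30], [0.20, 0.60]]
(I − A)⁻¹ = adj(I−A) / det(I−A) ≈
  [   1.9048     0.7143]
  [   0.4762     1.4286]
Δx = (I − A)⁻¹ Δd with Δd having +75 in the Construction component and 0 elsewhere.
So Δx_S = L_SC · (+75), where L_SC = adj(I−A)_SC / det(I−A) = 0.20 / 0.4200.
Δx_S = 0.20 × (+75) / 0.4200 = 15.00 / 0.4200 ≈ 35.71.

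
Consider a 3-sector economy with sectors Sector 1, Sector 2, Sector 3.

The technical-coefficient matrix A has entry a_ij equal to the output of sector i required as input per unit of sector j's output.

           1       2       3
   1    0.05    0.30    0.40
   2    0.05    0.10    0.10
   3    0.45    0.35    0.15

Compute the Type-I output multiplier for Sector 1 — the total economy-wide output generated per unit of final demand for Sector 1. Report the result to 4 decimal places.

m_1 = 2.4887

I − A =
  [   0.95    -0.30    -0.40]
  [  -0.05     0.90    -0.10]
  [  -0.45    -0.35     0.85]
Cofactors of I−A, C_ij = (−1)^(i+j)·(minor ij) (rows/columns in the sector order above):
  C_11 = (0.90)(0.85) − (-0.10)(-0.35) = 0.7300
  C_12 = −[(-0.05)(0.85) − (-0.10)(-0.45)] = 0.0875
  C_13 = (-0.05)(-0.35) − (0.90)(-0.45) = 0.4225
  C_21 = −[(-0.30)(0.85) − (-0.40)(-0.35)] = 0.3950
  C_22 = (0.95)(0.85) − (-0.40)(-0.45) = 0.6275
  C_23 = −[(0.95)(-0.35) − (-0.30)(-0.45)] = 0.4675
  C_31 = (-0.30)(-0.10) − (-0.40)(0.90) = 0.3900
  C_32 = −[(0.95)(-0.10) − (-0.40)(-0.05)] = 0.1150
  C_33 = (0.95)(0.90) − (-0.30)(-0.05) = 0.8400
det(I−A) = Σ_j (I−A)_1j·C_1j = (0.95)(0.7300) + (-0.30)(0.0875) + (-0.40)(0.4225) = 0.49825
adj(I−A) = Cᵀ =
  [ 0.7300   0.3950   0.3900]
  [ 0.0875   0.6275   0.1150]
  [ 0.4225   0.4675   0.8400]
(I − A)⁻¹ = adj(I−A) / det(I−A) ≈
  [   1.46513     0.79277     0.78274]
  [   0.17561     1.25941     0.23081]
  [   0.84797     0.93828     1.68590]
The output multiplier for sector j is the column-j sum of the Leontief inverse (I − A)⁻¹ = adj(I−A) / det(I−A).
Column 1 of adj(I−A): (0.7300, 0.0875, 0.4225); det(I−A) = 0.49825.
m_1 = (0.7300 + 0.0875 + 0.4225) / 0.49825 = 1.24 / 0.49825 ≈ 2.4887.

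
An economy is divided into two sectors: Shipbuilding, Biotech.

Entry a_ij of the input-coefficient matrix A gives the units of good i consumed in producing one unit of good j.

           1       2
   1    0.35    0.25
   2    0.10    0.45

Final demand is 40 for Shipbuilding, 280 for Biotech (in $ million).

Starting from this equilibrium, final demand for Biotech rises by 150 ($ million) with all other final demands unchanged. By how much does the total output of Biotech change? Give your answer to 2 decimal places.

I − A =
  [   0.65    -0.25]
  [  -0.10     0.55]
det(I−A) = (0.65)(0.55) − (-0.25)(-0.10) = 0.3325
adj(I−A) = [[0.55, 0.25], [0.10, 0.65]]
(I − A)⁻¹ = adj(I−A) / det(I−A) ≈
  [   1.6541     0.7519]
  [   0.3008     1.9549]
Δx = (I − A)⁻¹ Δd with Δd having +150 in the Biotech component and 0 elsewhere.
So Δx_2 = L_22 · (+150), where L_22 = adj(I−A)_22 / det(I−A) = 0.65 / 0.3325.
Δx_2 = 0.65 × (+150) / 0.3325 = 97.50 / 0.3325 ≈ 293.23.

Δx_2 = 293.23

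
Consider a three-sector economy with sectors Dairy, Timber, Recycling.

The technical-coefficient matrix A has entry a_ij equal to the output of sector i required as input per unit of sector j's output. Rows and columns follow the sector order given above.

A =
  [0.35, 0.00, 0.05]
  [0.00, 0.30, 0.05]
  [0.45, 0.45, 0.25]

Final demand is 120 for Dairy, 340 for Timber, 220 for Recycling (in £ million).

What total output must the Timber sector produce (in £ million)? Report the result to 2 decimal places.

I − A =
  [   0.65     0.00    -0.05]
  [   0.00     0.70    -0.05]
  [  -0.45    -0.45     0.75]
Cofactors of I−A, C_ij = (−1)^(i+j)·(minor ij) (rows/columns in the sector order above):
  C_11 = (0.70)(0.75) − (-0.05)(-0.45) = 0.5025
  C_12 = −[(0.00)(0.75) − (-0.05)(-0.45)] = 0.0225
  C_13 = (0.00)(-0.45) − (0.70)(-0.45) = 0.3150
  C_21 = −[(0.00)(0.75) − (-0.05)(-0.45)] = 0.0225
  C_22 = (0.65)(0.75) − (-0.05)(-0.45) = 0.4650
  C_23 = −[(0.65)(-0.45) − (0.00)(-0.45)] = 0.2925
  C_31 = (0.00)(-0.05) − (-0.05)(0.70) = 0.0350
  C_32 = −[(0.65)(-0.05) − (-0.05)(0.00)] = 0.0325
  C_33 = (0.65)(0.70) − (0.00)(0.00) = 0.4550
det(I−A) = Σ_j (I−A)_1j·C_1j = (0.65)(0.5025) + (0.00)(0.0225) + (-0.05)(0.3150) = 0.310875
adj(I−A) = Cᵀ =
  [ 0.5025   0.0225   0.0350]
  [ 0.0225   0.4650   0.0325]
  [ 0.3150   0.2925   0.4550]
(I − A)⁻¹ = adj(I−A) / det(I−A) ≈
  [   1.6164     0.0724     0.1126]
  [   0.0724     1.4958     0.1045]
  [   1.0133     0.9409     1.4636]
x = (I − A)⁻¹ d = adj(I−A)·d / det(I−A), with det(I−A) = 0.310875:
  x_1 = (0.5025·120 + 0.0225·340 + 0.0350·220) / 0.310875 = 75.65 / 0.310875 ≈ 243.35
  x_2 = (0.0225·120 + 0.4650·340 + 0.0325·220) / 0.310875 = 167.95 / 0.310875 ≈ 540.25
  x_3 = (0.3150·120 + 0.2925·340 + 0.4550·220) / 0.310875 = 237.35 / 0.310875 ≈ 763.49

x_2 = 540.25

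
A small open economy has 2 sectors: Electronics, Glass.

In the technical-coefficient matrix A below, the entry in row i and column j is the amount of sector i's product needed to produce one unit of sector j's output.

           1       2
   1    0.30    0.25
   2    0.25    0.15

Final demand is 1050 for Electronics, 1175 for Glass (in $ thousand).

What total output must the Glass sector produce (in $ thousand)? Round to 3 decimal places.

x_2 = 2037.559

I − A =
  [   0.70    -0.25]
  [  -0.25     0.85]
det(I−A) = (0.70)(0.85) − (-0.25)(-0.25) = 0.5325
adj(I−A) = [[0.85, 0.25], [0.25, 0.70]]
(I − A)⁻¹ = adj(I−A) / det(I−A) ≈
  [   1.5962     0.4695]
  [   0.4695     1.3146]
x = (I − A)⁻¹ d = adj(I−A)·d / det(I−A), with det(I−A) = 0.5325:
  x_1 = (0.85·1050 + 0.25·1175) / 0.5325 = 1186.25 / 0.5325 ≈ 2227.700
  x_2 = (0.25·1050 + 0.70·1175) / 0.5325 = 1085.00 / 0.5325 ≈ 2037.559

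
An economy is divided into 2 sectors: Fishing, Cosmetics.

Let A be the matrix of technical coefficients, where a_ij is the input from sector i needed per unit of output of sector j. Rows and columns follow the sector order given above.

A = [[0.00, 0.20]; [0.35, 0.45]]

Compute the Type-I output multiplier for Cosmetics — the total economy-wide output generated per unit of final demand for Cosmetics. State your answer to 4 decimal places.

m_C = 2.5000

I − A =
  [   1.00    -0.20]
  [  -0.35     0.55]
det(I−A) = (1.00)(0.55) − (-0.20)(-0.35) = 0.4800
adj(I−A) = [[0.55, 0.20], [0.35, 1.00]]
(I − A)⁻¹ = adj(I−A) / det(I−A) ≈
  [   1.14583     0.41667]
  [   0.72917     2.08333]
The output multiplier for sector j is the column-j sum of the Leontief inverse (I − A)⁻¹ = adj(I−A) / det(I−A).
Column C of adj(I−A): (0.20, 1.00); det(I−A) = 0.4800.
m_C = (0.20 + 1.00) / 0.4800 = 1.20 / 0.4800 = 2.5000.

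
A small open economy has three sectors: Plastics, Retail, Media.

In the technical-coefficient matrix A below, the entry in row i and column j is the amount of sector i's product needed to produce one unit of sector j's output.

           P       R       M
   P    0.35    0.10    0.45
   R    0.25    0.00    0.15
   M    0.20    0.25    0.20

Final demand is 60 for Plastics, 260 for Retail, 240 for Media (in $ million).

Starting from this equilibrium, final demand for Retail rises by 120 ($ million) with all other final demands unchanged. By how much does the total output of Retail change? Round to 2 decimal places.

I − A =
  [   0.65    -0.10    -0.45]
  [  -0.25     1.00    -0.15]
  [  -0.20    -0.25     0.80]
Cofactors of I−A, C_ij = (−1)^(i+j)·(minor ij) (rows/columns in the sector order above):
  C_11 = (1.00)(0.80) − (-0.15)(-0.25) = 0.7625
  C_12 = −[(-0.25)(0.80) − (-0.15)(-0.20)] = 0.2300
  C_13 = (-0.25)(-0.25) − (1.00)(-0.20) = 0.2625
  C_21 = −[(-0.10)(0.80) − (-0.45)(-0.25)] = 0.1925
  C_22 = (0.65)(0.80) − (-0.45)(-0.20) = 0.4300
  C_23 = −[(0.65)(-0.25) − (-0.10)(-0.20)] = 0.1825
  C_31 = (-0.10)(-0.15) − (-0.45)(1.00) = 0.4650
  C_32 = −[(0.65)(-0.15) − (-0.45)(-0.25)] = 0.2100
  C_33 = (0.65)(1.00) − (-0.10)(-0.25) = 0.6250
det(I−A) = Σ_j (I−A)_1j·C_1j = (0.65)(0.7625) + (-0.10)(0.2300) + (-0.45)(0.2625) = 0.3545
adj(I−A) = Cᵀ =
  [ 0.7625   0.1925   0.4650]
  [ 0.2300   0.4300   0.2100]
  [ 0.2625   0.1825   0.6250]
(I − A)⁻¹ = adj(I−A) / det(I−A) ≈
  [   2.1509     0.5430     1.3117]
  [   0.6488     1.2130     0.5924]
  [   0.7405     0.5148     1.7630]
Δx = (I − A)⁻¹ Δd with Δd having +120 in the Retail component and 0 elsewhere.
So Δx_R = L_RR · (+120), where L_RR = adj(I−A)_RR / det(I−A) = 0.4300 / 0.3545.
Δx_R = 0.4300 × (+120) / 0.3545 = 51.60 / 0.3545 ≈ 145.56.

Δx_R = 145.56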